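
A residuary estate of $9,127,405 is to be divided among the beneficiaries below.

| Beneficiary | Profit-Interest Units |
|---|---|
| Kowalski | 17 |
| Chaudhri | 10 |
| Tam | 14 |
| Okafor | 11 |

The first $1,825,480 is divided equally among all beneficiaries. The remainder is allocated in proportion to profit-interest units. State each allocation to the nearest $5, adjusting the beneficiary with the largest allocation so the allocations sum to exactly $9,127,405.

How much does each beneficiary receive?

Kowalski: $2,843,535 · Chaudhri: $1,860,585 · Tam: $2,422,275 · Okafor: $2,001,010

Equal tier: $1,825,480 ÷ 4 = $456,370 apiece.
Remainder $7,301,925 by profit-interest units (total 52): Kowalski 2,387,167.79 → $2,387,170; Chaudhri 1,404,216.35 → $1,404,215; Tam 1,965,902.88 → $1,965,905; Okafor 1,544,637.98 → $1,544,640.
Rounding difference −$5 on remainder applied to Kowalski.
Totals: Kowalski $456,370 + $2,387,165 = $2,843,535; Chaudhri $456,370 + $1,404,215 = $1,860,585; Tam $456,370 + $1,965,905 = $2,422,275; Okafor $456,370 + $1,544,640 = $2,001,010.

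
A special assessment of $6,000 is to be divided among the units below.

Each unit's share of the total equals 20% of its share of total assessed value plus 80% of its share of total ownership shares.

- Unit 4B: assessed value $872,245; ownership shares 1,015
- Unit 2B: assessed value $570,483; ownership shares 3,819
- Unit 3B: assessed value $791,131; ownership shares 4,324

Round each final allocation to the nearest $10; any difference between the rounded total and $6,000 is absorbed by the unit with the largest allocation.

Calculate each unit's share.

Assessed value total 2,233,859; ownership shares total 9,158.
Composite weights (20% assessed value + 80% ownership shares): Unit 4B 0.1668; Unit 2B 0.3847; Unit 3B 0.4486.
Proportional shares: Unit 4B 1,000.55; Unit 2B 2,308.12; Unit 3B 2,691.33.
Rounded to nearest $10: Unit 4B $1,000; Unit 2B $2,310; Unit 3B $2,690. Sum = $6,000.
Sum already equals the total — no adjustment.

Unit 4B: $1,000 | Unit 2B: $2,310 | Unit 3B: $2,690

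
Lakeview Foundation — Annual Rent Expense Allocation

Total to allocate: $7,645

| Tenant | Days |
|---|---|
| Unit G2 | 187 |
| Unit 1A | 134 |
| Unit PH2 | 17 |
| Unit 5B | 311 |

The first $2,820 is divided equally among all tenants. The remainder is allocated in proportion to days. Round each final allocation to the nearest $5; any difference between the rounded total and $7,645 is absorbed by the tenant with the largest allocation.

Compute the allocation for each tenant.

$2,820 shared equally gives $705 per tenant.
Remainder $4,825 by days (total 649): Unit G2 1,390.25 → $1,390; Unit 1A 996.22 → $995; Unit PH2 126.39 → $125; Unit 5B 2,312.13 → $2,310.
Rounding difference +$5 on remainder applied to Unit 5B.
Totals: Unit G2 $705 + $1,390 = $2,095; Unit 1A $705 + $995 = $1,700; Unit PH2 $705 + $125 = $830; Unit 5B $705 + $2,315 = $3,020.

Unit G2: $2,095 · Unit 1A: $1,700 · Unit PH2: $830 · Unit 5B: $3,020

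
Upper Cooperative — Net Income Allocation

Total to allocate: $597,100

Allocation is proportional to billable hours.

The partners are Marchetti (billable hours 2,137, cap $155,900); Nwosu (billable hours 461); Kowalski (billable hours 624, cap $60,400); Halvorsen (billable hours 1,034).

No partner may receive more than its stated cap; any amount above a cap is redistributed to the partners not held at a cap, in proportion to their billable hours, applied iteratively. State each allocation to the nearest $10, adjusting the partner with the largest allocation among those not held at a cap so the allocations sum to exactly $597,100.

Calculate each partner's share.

Marchetti: $155,900; Nwosu: $117,420; Kowalski: $60,400; Halvorsen: $263,380

Total billable hours = 4,256.
Unconstrained shares: Marchetti 299,812.66; Nwosu 64,676.48; Kowalski 87,544.74; Halvorsen 145,066.12.
Held at cap: Marchetti ($155,900), Kowalski ($60,400); balance $380,800 reallocated over remaining billable hours 1,495.
Redistributed shares: Nwosu 117,423.95 → $117,420; Halvorsen 263,376.05 → $263,380.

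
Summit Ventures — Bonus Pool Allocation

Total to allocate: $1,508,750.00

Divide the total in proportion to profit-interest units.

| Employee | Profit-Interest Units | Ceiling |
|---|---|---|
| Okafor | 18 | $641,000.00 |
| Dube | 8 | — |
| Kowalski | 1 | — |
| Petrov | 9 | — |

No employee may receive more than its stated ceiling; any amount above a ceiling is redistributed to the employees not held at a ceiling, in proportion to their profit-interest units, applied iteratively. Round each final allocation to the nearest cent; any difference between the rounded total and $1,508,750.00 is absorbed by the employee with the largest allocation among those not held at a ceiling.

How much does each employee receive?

Sum of profit-interest units: 36.
Proportional shares (ignoring caps): Okafor 754,375.0000; Dube 335,277.7778; Kowalski 41,909.7222; Petrov 377,187.5000.
Capped: Okafor ($641,000.00); residual $867,750.00 reallocated over remaining profit-interest units 18.
Shares after redistribution: Dube 385,666.6667 → $385,666.67; Kowalski 48,208.3333 → $48,208.33; Petrov 433,875.0000 → $433,875.00.

Okafor: $641,000.00 · Dube: $385,666.67 · Kowalski: $48,208.33 · Petrov: $433,875.00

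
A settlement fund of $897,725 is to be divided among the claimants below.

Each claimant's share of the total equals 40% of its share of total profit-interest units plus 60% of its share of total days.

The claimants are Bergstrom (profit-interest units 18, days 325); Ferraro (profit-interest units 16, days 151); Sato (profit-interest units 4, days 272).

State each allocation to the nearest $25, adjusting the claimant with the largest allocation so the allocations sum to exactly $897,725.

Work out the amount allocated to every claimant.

Profit-interest units total 38; days total 748.
Combined weights (40% profit-interest units + 60% days): Bergstrom 0.4502; Ferraro 0.2895; Sato 0.2603.
Proportional shares: Bergstrom 404,127.85; Ferraro 259,930.93; Sato 233,666.22.
After rounding ($25): Bergstrom $404,125; Ferraro $259,925; Sato $233,675. Sum = $897,725.
No rounding difference to absorb.

Bergstrom: $404,125 | Ferraro: $259,925 | Sato: $233,675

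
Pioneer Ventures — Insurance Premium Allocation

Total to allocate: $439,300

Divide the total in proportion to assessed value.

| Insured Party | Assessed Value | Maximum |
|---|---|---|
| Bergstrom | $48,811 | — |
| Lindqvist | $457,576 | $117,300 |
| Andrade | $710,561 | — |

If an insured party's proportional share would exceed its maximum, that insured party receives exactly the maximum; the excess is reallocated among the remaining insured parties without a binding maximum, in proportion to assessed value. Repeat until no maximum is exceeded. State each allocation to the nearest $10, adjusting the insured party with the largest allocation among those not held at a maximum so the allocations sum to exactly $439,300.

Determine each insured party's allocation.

Bergstrom: $20,700; Lindqvist: $117,300; Andrade: $301,300

Total assessed value = 1,216,948.
Proportional shares (ignoring caps): Bergstrom 17,620.04; Lindqvist 165,178.08; Andrade 256,501.88.
Cap binds for Lindqvist ($117,300); residual $322,000 reallocated over remaining assessed value 759,372.
Redistributed shares: Bergstrom 20,697.55 → $20,700; Andrade 301,302.45 → $301,300.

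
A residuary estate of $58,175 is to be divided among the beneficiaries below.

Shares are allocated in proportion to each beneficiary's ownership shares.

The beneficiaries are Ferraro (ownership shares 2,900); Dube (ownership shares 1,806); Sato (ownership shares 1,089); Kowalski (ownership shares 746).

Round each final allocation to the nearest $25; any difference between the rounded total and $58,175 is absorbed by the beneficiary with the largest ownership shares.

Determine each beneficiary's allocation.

Ferraro: $25,825 · Dube: $16,050 · Sato: $9,675 · Kowalski: $6,625

Combined ownership shares = 2,900 + 1,806 + 1,089 + 746 = 6,541.
Proportional shares: Ferraro 25,792.31; Dube 16,062.38; Sato 9,685.46; Kowalski 6,634.85.
Rounded to nearest $25: Ferraro $25,800; Dube $16,050; Sato $9,675; Kowalski $6,625. Sum = $58,150.
Difference $58,175 − $58,150 = +$25 applied to largest ownership shares (Ferraro): Ferraro becomes $25,825.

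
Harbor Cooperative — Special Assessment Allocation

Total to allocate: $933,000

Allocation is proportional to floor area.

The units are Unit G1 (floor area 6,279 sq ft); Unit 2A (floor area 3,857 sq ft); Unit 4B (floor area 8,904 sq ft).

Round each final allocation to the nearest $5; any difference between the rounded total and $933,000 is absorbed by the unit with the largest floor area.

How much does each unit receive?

Unit G1: $307,685 · Unit 2A: $189,000 · Unit 4B: $436,315

Sum of floor area: 6,279 + 3,857 + 8,904 = 19,040.
Unrounded shares: Unit G1 307,684.19; Unit 2A 189,001.10; Unit 4B 436,314.71.
At nearest $5: Unit G1 $307,685; Unit 2A $189,000; Unit 4B $436,315. Sum = $933,000.
No rounding difference to absorb.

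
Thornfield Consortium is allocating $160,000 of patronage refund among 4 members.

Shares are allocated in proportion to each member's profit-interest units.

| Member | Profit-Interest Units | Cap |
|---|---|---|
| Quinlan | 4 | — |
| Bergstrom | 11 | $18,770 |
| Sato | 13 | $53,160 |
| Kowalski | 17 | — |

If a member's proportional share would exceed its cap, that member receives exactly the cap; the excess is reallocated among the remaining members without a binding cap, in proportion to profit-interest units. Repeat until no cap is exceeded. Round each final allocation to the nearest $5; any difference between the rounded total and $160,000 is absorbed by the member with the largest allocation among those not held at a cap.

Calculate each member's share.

Quinlan: $16,775 · Bergstrom: $18,770 · Sato: $53,160 · Kowalski: $71,295

Sum of profit-interest units: 45.
Proportional shares (ignoring caps): Quinlan 14,222.22; Bergstrom 39,111.11; Sato 46,222.22; Kowalski 60,444.44.
Held at cap: Bergstrom ($18,770); balance $141,230 reallocated over remaining profit-interest units 34.
Held at cap: Sato ($53,160); balance $88,070 reallocated over remaining profit-interest units 21.
Redistributed shares: Quinlan 16,775.24 → $16,775; Kowalski 71,294.76 → $71,295.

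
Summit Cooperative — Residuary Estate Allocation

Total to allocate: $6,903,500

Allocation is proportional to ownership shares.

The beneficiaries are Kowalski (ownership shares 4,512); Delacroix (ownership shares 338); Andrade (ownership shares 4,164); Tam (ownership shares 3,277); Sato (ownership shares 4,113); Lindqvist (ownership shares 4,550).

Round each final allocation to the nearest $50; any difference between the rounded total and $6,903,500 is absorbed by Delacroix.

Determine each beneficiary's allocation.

Sum of ownership shares: 20,954.
Unrounded shares: Kowalski 4,512/20,954 × $6,903,500 = 1,486,522.48; Delacroix 338/20,954 × $6,903,500 = 111,357.40; Andrade 4,164/20,954 × $6,903,500 = 1,371,870.48; Tam 3,277/20,954 × $6,903,500 = 1,079,639.66; Sato 4,113/20,954 × $6,903,500 = 1,355,068.03; Lindqvist 4,550/20,954 × $6,903,500 = 1,499,041.95.
After rounding ($50): Kowalski $1,486,500; Delacroix $111,350; Andrade $1,371,850; Tam $1,079,650; Sato $1,355,050; Lindqvist $1,499,050. Sum = $6,903,450.
Difference $6,903,500 − $6,903,450 = +$50 applied to Delacroix: Delacroix becomes $111,400.

Kowalski: $1,486,500; Delacroix: $111,400; Andrade: $1,371,850; Tam: $1,079,650; Sato: $1,355,050; Lindqvist: $1,499,050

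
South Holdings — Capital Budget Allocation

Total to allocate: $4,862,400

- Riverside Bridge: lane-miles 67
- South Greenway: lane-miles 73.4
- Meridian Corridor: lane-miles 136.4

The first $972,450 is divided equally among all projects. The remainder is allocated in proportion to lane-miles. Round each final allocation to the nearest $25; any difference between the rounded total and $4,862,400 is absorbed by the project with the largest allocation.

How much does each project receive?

Equal tier: $972,450 ÷ 3 = $324,150 apiece.
Remainder $3,889,950 by lane-miles (total 276.8): Riverside Bridge 941,570.27 → $941,575; South Greenway 1,031,511.31 → $1,031,500; Meridian Corridor 1,916,868.42 → $1,916,875.
Totals: Riverside Bridge $324,150 + $941,575 = $1,265,725; South Greenway $324,150 + $1,031,500 = $1,355,650; Meridian Corridor $324,150 + $1,916,875 = $2,241,025.

Riverside Bridge: $1,265,725 | South Greenway: $1,355,650 | Meridian Corridor: $2,241,025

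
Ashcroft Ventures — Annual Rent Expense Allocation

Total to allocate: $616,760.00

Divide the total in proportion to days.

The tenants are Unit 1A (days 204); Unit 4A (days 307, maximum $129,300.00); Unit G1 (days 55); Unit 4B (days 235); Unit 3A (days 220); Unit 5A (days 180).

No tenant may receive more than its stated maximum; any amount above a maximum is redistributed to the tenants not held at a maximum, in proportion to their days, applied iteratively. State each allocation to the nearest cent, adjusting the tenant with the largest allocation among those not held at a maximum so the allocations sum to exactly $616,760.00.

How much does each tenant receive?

Combined days = 1,201.
Pro-rata shares before constraints: Unit 1A 104,761.8984; Unit 4A 157,656.3863; Unit G1 28,244.6295; Unit 4B 120,681.5987; Unit 3A 112,978.5179; Unit 5A 92,436.9692.
Held at cap: Unit 4A ($129,300.00); residual $487,460.00 reallocated over remaining days 894.
Shares after redistribution: Unit 1A 111,232.4832 → $111,232.48; Unit G1 29,989.1499 → $29,989.15; Unit 4B 128,135.4586 → $128,135.46; Unit 3A 119,956.5996 → $119,956.60; Unit 5A 98,146.3087 → $98,146.31.

Unit 1A: $111,232.48; Unit 4A: $129,300.00; Unit G1: $29,989.15; Unit 4B: $128,135.46; Unit 3A: $119,956.60; Unit 5A: $98,146.31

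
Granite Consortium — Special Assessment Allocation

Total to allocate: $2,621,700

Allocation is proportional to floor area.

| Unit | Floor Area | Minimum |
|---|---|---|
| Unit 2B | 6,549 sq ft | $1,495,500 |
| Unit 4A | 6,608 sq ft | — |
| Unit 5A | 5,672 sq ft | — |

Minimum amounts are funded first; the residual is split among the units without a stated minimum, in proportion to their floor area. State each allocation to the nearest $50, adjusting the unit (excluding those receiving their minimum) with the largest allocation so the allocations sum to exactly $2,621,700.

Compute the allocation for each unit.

Minimums first: Unit 2B $1,495,500. Remaining pool $1,126,200.
Remaining pool split over remaining floor area 12,280: Unit 4A 606,020.33 → $606,000; Unit 5A 520,179.67 → $520,200.

Unit 2B: $1,495,500; Unit 4A: $606,000; Unit 5A: $520,200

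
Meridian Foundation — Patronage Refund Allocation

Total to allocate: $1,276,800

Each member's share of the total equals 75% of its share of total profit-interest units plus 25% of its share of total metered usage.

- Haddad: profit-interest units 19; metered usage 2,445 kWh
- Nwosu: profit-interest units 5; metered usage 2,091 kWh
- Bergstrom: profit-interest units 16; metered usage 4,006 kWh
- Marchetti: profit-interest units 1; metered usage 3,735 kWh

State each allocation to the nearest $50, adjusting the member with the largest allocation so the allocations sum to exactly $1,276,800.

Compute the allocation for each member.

Haddad: $507,350 | Nwosu: $171,150 | Bergstrom: $477,850 | Marchetti: $120,450

Totals — profit-interest units 41, metered usage 12,277.
Combined weights (75% profit-interest units + 25% metered usage): Haddad 0.3973; Nwosu 0.1340; Bergstrom 0.3743; Marchetti 0.0943.
Proportional shares: Haddad 507,335.46; Nwosu 171,146.15; Bergstrom 477,852.91; Marchetti 120,465.49.
At nearest $50: Haddad $507,350; Nwosu $171,150; Bergstrom $477,850; Marchetti $120,450. Sum = $1,276,800.
Rounded total matches; no reconciliation needed.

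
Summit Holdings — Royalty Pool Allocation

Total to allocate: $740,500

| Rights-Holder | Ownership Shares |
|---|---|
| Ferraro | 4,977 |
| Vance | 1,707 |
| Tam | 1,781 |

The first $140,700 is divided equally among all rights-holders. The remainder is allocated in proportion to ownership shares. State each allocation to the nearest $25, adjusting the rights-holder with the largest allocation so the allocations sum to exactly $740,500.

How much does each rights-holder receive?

Ferraro: $399,550 · Vance: $167,850 · Tam: $173,100

First tranche $140,700 split equally: $46,900 each.
Remainder $599,800 by ownership shares (total 8,465): Ferraro 352,652.64 → $352,650; Vance 120,951.99 → $120,950; Tam 126,195.37 → $126,200.
Totals: Ferraro $46,900 + $352,650 = $399,550; Vance $46,900 + $120,950 = $167,850; Tam $46,900 + $126,200 = $173,100.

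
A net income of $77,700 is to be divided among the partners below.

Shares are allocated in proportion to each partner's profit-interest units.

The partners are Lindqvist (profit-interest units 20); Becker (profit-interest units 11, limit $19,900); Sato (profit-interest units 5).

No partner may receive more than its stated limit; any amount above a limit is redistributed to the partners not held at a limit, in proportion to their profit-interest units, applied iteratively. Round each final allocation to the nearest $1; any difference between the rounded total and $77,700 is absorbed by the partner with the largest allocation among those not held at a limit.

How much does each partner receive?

Lindqvist: $46,240 · Becker: $19,900 · Sato: $11,560

Profit-interest units total: 36.
Proportional shares (ignoring caps): Lindqvist 43,166.67; Becker 23,741.67; Sato 10,791.67.
Capped: Becker ($19,900); remaining pool $57,800 reallocated over remaining profit-interest units 25.
Redistributed shares: Lindqvist 46,240.00 → $46,240; Sato 11,560.00 → $11,560.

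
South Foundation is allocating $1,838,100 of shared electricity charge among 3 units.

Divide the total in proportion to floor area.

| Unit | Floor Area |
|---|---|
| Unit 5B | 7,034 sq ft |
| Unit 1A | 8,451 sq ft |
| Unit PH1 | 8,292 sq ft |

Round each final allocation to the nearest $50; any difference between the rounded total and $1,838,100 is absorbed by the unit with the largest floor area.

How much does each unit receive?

Sum of floor area: 23,777.
Pro-rata amounts: Unit 5B 7,034/23,777 × $1,838,100 = 543,769.00; Unit 1A 8,451/23,777 × $1,838,100 = 653,311.31; Unit PH1 8,292/23,777 × $1,838,100 = 641,019.69.
At nearest $50: Unit 5B $543,750; Unit 1A $653,300; Unit PH1 $641,000. Sum = $1,838,050.
Difference $1,838,100 − $1,838,050 = +$50 applied to largest floor area (Unit 1A): Unit 1A becomes $653,350.

Unit 5B: $543,750; Unit 1A: $653,350; Unit PH1: $641,000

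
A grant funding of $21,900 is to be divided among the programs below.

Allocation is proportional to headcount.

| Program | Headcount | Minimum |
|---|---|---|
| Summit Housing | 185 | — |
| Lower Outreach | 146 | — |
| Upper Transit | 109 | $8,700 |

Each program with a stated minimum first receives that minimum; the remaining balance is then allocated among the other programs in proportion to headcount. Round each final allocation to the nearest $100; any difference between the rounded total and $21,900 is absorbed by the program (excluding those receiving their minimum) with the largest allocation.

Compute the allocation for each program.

Summit Housing: $7,400 · Lower Outreach: $5,800 · Upper Transit: $8,700

Guaranteed amounts: Upper Transit $8,700. Balance $13,200.
Balance split over remaining headcount 331: Summit Housing 7,377.64 → $7,400; Lower Outreach 5,822.36 → $5,800.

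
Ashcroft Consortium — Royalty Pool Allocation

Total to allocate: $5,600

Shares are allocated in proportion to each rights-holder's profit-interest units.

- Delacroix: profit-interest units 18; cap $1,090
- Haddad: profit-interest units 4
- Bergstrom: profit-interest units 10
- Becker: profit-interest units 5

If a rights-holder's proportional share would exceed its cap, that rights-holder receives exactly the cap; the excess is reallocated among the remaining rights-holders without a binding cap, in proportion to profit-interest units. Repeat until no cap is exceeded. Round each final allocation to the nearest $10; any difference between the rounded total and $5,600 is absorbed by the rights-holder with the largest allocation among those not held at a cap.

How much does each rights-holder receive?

Delacroix: $1,090; Haddad: $950; Bergstrom: $2,370; Becker: $1,190

Total profit-interest units = 37.
Unconstrained shares: Delacroix 2,724.32; Haddad 605.41; Bergstrom 1,513.51; Becker 756.76.
Capped: Delacroix ($1,090); balance $4,510 reallocated over remaining profit-interest units 19.
Redistributed shares: Haddad 949.47 → $950; Bergstrom 2,373.68 → $2,370; Becker 1,186.84 → $1,190.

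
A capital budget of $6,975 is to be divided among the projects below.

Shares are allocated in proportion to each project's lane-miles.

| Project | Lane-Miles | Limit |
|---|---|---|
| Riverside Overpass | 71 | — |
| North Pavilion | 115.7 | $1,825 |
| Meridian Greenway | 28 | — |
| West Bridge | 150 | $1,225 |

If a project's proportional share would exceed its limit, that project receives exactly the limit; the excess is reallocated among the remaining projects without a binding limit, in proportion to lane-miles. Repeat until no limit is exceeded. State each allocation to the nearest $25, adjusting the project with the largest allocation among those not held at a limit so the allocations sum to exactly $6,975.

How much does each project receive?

Total lane-miles = 364.7.
Proportional shares (ignoring caps): Riverside Overpass 1,357.90; North Pavilion 2,212.80; Meridian Greenway 535.51; West Bridge 2,868.80.
Cap binds for North Pavilion ($1,825), West Bridge ($1,225); remaining pool $3,925 reallocated over remaining lane-miles 99.
Shares after redistribution: Riverside Overpass 2,814.90 → $2,825; Meridian Greenway 1,110.10 → $1,100.

Riverside Overpass: $2,825 · North Pavilion: $1,825 · Meridian Greenway: $1,100 · West Bridge: $1,225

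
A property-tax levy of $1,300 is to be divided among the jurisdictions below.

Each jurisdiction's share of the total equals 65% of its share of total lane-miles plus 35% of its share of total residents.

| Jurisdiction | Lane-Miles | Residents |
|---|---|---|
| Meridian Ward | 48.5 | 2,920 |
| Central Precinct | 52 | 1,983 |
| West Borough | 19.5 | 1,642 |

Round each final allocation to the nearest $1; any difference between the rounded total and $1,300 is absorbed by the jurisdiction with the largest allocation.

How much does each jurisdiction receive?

Totals — lane-miles 120, residents 6,545.
Composite weights (65% lane-miles + 35% residents): Meridian Ward 0.4189; Central Precinct 0.3877; West Borough 0.1934.
Proportional shares: Meridian Ward 544.52; Central Precinct 504.02; West Borough 251.46.
After rounding ($1): Meridian Ward $545; Central Precinct $504; West Borough $251. Sum = $1,300.
Sum already equals the total — no adjustment.

Meridian Ward: $545 · Central Precinct: $504 · West Borough: $251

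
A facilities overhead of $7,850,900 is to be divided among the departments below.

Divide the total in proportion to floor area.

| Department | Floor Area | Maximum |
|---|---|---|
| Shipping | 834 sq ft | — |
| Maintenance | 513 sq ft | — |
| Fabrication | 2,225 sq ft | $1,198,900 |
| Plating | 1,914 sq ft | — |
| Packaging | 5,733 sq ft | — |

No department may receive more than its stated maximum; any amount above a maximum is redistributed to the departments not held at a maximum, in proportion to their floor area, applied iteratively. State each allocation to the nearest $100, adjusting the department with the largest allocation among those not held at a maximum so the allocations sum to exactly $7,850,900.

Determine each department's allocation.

Shipping: $616,800 · Maintenance: $379,400 · Fabrication: $1,198,900 · Plating: $1,415,600 · Packaging: $4,240,200

Sum of floor area: 11,219.
Unconstrained shares: Shipping 583,621.59; Maintenance 358,990.26; Fabrication 1,557,024.02; Plating 1,339,390.55; Packaging 4,011,873.58.
Capped: Fabrication ($1,198,900); residual $6,652,000 reallocated over remaining floor area 8,994.
Remaining shares: Shipping 616,829.89 → $616,800; Maintenance 379,416.94 → $379,400; Plating 1,415,602.40 → $1,415,600; Packaging 4,240,150.77 → $4,240,200.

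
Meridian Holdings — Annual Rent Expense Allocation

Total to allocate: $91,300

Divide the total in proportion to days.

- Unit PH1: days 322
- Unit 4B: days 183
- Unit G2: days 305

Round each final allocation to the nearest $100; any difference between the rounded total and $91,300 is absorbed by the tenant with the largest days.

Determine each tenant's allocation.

Unit PH1: $36,300 · Unit 4B: $20,600 · Unit G2: $34,400

Days total: 322 + 183 + 305 = 810.
Proportional shares: Unit PH1 36,294.57; Unit 4B 20,627.04; Unit G2 34,378.40.
At nearest $100: Unit PH1 $36,300; Unit 4B $20,600; Unit G2 $34,400. Sum = $91,300.
Rounded total matches; no reconciliation needed.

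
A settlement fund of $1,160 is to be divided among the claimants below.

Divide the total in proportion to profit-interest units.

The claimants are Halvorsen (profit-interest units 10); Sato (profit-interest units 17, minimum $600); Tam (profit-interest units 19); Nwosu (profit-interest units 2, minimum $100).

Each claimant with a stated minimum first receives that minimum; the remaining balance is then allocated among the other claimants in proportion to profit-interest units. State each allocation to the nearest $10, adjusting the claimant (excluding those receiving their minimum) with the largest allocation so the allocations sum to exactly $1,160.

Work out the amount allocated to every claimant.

Guaranteed amounts: Sato $600; Nwosu $100. Residual $460.
Residual split over remaining profit-interest units 29: Halvorsen 158.62 → $160; Tam 301.38 → $300.

Halvorsen: $160 | Sato: $600 | Tam: $300 | Nwosu: $100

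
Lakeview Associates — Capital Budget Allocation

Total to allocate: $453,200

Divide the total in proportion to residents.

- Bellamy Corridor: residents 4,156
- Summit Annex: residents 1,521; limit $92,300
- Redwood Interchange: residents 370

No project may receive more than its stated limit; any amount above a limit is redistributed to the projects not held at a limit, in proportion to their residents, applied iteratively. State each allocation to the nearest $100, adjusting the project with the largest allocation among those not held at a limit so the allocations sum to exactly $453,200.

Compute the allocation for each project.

Total residents = 6,047.
Pro-rata shares before constraints: Bellamy Corridor 311,476.63; Summit Annex 113,993.25; Redwood Interchange 27,730.11.
Cap binds for Summit Annex ($92,300); balance $360,900 reallocated over remaining residents 4,526.
Shares after redistribution: Bellamy Corridor 331,396.46 → $331,400; Redwood Interchange 29,503.54 → $29,500.

Bellamy Corridor: $331,400 | Summit Annex: $92,300 | Redwood Interchange: $29,500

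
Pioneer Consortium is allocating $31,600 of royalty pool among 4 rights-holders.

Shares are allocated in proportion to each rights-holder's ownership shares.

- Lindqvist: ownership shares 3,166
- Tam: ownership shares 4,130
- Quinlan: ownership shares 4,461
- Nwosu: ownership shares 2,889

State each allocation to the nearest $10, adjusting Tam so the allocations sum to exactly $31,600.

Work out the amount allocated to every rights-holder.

Ownership shares total: 14,646.
Unrounded shares: Lindqvist 3,166/14,646 × $31,600 = 6,830.92; Tam 4,130/14,646 × $31,600 = 8,910.83; Quinlan 4,461/14,646 × $31,600 = 9,624.99; Nwosu 2,889/14,646 × $31,600 = 6,233.27.
At nearest $10: Lindqvist $6,830; Tam $8,910; Quinlan $9,620; Nwosu $6,230. Sum = $31,590.
Difference $31,600 − $31,590 = +$10 applied to Tam: Tam becomes $8,920.

Lindqvist: $6,830 · Tam: $8,920 · Quinlan: $9,620 · Nwosu: $6,230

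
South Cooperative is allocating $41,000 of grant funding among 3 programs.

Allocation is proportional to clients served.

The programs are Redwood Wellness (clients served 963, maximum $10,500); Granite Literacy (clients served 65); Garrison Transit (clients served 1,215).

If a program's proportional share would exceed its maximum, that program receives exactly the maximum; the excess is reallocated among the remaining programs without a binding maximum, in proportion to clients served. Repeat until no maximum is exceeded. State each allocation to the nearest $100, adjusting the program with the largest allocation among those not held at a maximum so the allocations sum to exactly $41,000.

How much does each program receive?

Combined clients served = 2,243.
Unconstrained shares: Redwood Wellness 17,602.76; Granite Literacy 1,188.14; Garrison Transit 22,209.09.
Capped: Redwood Wellness ($10,500); remaining pool $30,500 reallocated over remaining clients served 1,280.
Remaining shares: Granite Literacy 1,548.83 → $1,500; Garrison Transit 28,951.17 → $29,000.

Redwood Wellness: $10,500; Granite Literacy: $1,500; Garrison Transit: $29,000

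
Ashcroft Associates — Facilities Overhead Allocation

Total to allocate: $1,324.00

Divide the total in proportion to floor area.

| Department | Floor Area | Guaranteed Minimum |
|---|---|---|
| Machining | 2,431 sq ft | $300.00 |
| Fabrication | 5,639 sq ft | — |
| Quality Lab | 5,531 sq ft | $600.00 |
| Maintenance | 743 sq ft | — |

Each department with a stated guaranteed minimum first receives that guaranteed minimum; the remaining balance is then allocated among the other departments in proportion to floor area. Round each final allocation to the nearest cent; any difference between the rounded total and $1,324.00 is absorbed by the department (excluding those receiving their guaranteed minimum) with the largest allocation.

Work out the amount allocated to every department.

Machining: $300.00 · Fabrication: $374.64 · Quality Lab: $600.00 · Maintenance: $49.36

Fund the minimums — Machining $300.00; Quality Lab $600.00. Balance $424.00.
Balance split over remaining floor area 6,382: Fabrication 374.6374 → $374.64; Maintenance 49.3626 → $49.36.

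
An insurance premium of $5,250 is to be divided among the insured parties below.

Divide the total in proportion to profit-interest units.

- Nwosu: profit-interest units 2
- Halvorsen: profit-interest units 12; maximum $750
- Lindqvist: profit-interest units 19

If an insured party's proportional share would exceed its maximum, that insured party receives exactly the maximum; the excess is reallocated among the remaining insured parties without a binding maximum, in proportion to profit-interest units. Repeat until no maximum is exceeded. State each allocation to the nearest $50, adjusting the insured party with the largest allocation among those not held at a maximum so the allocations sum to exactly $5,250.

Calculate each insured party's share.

Nwosu: $450; Halvorsen: $750; Lindqvist: $4,050

Profit-interest units total: 33.
Unconstrained shares: Nwosu 318.18; Halvorsen 1,909.09; Lindqvist 3,022.73.
Cap binds for Halvorsen ($750); remaining pool $4,500 reallocated over remaining profit-interest units 21.
Shares after redistribution: Nwosu 428.57 → $450; Lindqvist 4,071.43 → $4,050.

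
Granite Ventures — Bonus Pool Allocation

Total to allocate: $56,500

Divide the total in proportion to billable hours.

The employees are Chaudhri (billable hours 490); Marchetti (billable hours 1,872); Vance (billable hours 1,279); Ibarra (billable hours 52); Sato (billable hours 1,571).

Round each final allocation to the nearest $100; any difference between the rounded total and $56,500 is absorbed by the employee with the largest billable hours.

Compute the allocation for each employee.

Chaudhri: $5,300; Marchetti: $20,000; Vance: $13,700; Ibarra: $600; Sato: $16,900

Combined billable hours = 5,264.
Unrounded shares: Chaudhri 490/5,264 × $56,500 = 5,259.31; Marchetti 1,872/5,264 × $56,500 = 20,092.71; Vance 1,279/5,264 × $56,500 = 13,727.87; Ibarra 52/5,264 × $56,500 = 558.13; Sato 1,571/5,264 × $56,500 = 16,861.99.
At nearest $100: Chaudhri $5,300; Marchetti $20,100; Vance $13,700; Ibarra $600; Sato $16,900. Sum = $56,600.
Difference $56,500 − $56,600 = −$100 applied to largest billable hours (Marchetti): Marchetti becomes $20,000.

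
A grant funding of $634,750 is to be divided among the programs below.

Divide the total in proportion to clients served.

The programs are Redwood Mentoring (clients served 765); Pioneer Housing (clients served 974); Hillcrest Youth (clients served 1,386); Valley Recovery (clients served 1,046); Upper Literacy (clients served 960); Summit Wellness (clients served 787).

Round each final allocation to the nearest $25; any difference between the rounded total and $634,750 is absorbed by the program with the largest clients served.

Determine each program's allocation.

Combined clients served = 765 + 974 + 1,386 + 1,046 + 960 + 787 = 5,918.
Pro-rata amounts: Redwood Mentoring 82,052.00; Pioneer Housing 104,468.82; Hillcrest Youth 148,658.92; Valley Recovery 112,191.37; Upper Literacy 102,967.22; Summit Wellness 84,411.67.
At nearest $25: Redwood Mentoring $82,050; Pioneer Housing $104,475; Hillcrest Youth $148,650; Valley Recovery $112,200; Upper Literacy $102,975; Summit Wellness $84,400. Sum = $634,750.
Rounded total matches; no reconciliation needed.

Redwood Mentoring: $82,050 | Pioneer Housing: $104,475 | Hillcrest Youth: $148,650 | Valley Recovery: $112,200 | Upper Literacy: $102,975 | Summit Wellness: $84,400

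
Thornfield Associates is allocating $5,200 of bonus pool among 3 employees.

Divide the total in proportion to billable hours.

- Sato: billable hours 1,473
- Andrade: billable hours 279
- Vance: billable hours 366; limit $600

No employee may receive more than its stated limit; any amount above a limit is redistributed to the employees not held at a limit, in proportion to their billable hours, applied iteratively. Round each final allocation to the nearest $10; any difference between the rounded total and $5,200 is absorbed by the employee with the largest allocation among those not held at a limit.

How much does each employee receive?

Total billable hours = 2,118.
Proportional shares (ignoring caps): Sato 3,616.43; Andrade 684.99; Vance 898.58.
Capped: Vance ($600); residual $4,600 reallocated over remaining billable hours 1,752.
Remaining shares: Sato 3,867.47 → $3,870; Andrade 732.53 → $730.

Sato: $3,870 · Andrade: $730 · Vance: $600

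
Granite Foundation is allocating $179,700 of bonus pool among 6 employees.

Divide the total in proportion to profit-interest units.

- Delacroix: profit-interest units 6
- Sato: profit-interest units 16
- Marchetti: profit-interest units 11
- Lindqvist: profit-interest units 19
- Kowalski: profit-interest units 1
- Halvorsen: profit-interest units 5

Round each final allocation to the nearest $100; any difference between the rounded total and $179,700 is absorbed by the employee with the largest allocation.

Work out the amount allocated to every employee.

Combined profit-interest units = 58.
Proportional shares: Delacroix 6/58 × $179,700 = 18,589.66; Sato 16/58 × $179,700 = 49,572.41; Marchetti 11/58 × $179,700 = 34,081.03; Lindqvist 19/58 × $179,700 = 58,867.24; Kowalski 1/58 × $179,700 = 3,098.28; Halvorsen 5/58 × $179,700 = 15,491.38.
After rounding ($100): Delacroix $18,600; Sato $49,600; Marchetti $34,100; Lindqvist $58,900; Kowalski $3,100; Halvorsen $15,500. Sum = $179,800.
Difference $179,700 − $179,800 = −$100 applied to largest allocation (Lindqvist): Lindqvist becomes $58,800.

Delacroix: $18,600 | Sato: $49,600 | Marchetti: $34,100 | Lindqvist: $58,800 | Kowalski: $3,100 | Halvorsen: $15,500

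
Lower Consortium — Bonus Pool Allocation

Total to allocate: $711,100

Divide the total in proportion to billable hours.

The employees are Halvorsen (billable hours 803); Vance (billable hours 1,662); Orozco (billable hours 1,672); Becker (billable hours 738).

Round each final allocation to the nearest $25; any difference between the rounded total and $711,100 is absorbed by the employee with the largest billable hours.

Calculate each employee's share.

Halvorsen: $117,125; Vance: $242,425; Orozco: $243,900; Becker: $107,650

Combined billable hours = 803 + 1,662 + 1,672 + 738 = 4,875.
Raw shares: Halvorsen 117,130.93; Vance 242,430.40; Orozco 243,889.07; Becker 107,649.60.
After rounding ($25): Halvorsen $117,125; Vance $242,425; Orozco $243,900; Becker $107,650. Sum = $711,100.
Rounded total matches; no reconciliation needed.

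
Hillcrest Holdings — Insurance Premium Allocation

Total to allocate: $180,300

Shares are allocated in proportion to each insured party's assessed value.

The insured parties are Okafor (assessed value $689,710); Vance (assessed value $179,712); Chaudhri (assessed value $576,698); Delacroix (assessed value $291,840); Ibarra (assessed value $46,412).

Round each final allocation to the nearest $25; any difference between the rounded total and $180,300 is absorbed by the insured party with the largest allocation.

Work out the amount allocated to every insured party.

Okafor: $69,675 | Vance: $18,150 | Chaudhri: $58,275 | Delacroix: $29,500 | Ibarra: $4,700

Combined assessed value = 1,784,372.
Raw shares: Okafor 689,710/1,784,372 × $180,300 = 69,691.02; Vance 179,712/1,784,372 × $180,300 = 18,158.81; Chaudhri 576,698/1,784,372 × $180,300 = 58,271.85; Delacroix 291,840/1,784,372 × $180,300 = 29,488.67; Ibarra 46,412/1,784,372 × $180,300 = 4,689.65.
At nearest $25: Okafor $69,700; Vance $18,150; Chaudhri $58,275; Delacroix $29,500; Ibarra $4,700. Sum = $180,325.
Difference $180,300 − $180,325 = −$25 applied to largest allocation (Okafor): Okafor becomes $69,675.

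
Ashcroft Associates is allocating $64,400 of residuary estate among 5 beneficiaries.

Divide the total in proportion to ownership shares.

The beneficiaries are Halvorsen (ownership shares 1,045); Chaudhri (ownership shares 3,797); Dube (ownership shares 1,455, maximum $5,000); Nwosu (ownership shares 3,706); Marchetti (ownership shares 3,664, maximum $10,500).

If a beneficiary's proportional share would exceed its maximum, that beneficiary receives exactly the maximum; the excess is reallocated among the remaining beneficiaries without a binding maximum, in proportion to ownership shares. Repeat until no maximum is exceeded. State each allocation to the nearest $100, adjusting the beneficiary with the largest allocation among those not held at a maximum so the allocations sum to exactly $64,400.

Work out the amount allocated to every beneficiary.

Halvorsen: $6,000 | Chaudhri: $21,700 | Dube: $5,000 | Nwosu: $21,200 | Marchetti: $10,500

Combined ownership shares = 13,667.
Pro-rata shares before constraints: Halvorsen 4,924.12; Chaudhri 17,891.77; Dube 6,856.08; Nwosu 17,462.97; Marchetti 17,265.06.
Cap binds for Dube ($5,000), Marchetti ($10,500); balance $48,900 reallocated over remaining ownership shares 8,548.
Shares after redistribution: Halvorsen 5,978.07 → $6,000; Chaudhri 21,721.26 → $21,700; Nwosu 21,200.68 → $21,200.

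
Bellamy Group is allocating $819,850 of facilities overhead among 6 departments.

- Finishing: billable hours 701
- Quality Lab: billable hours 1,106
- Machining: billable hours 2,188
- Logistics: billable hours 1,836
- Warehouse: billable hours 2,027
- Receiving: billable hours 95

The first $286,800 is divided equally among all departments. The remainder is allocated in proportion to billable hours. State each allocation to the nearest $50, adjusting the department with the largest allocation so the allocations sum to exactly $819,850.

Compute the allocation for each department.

Finishing: $94,800; Quality Lab: $121,950; Machining: $194,450; Logistics: $170,850; Warehouse: $183,650; Receiving: $54,150

Equal tier: $286,800 ÷ 6 = $47,800 apiece.
Remainder $533,050 by billable hours (total 7,953): Finishing 46,984.54 → $47,000; Quality Lab 74,129.67 → $74,150; Machining 146,650.75 → $146,650; Logistics 123,057.94 → $123,050; Warehouse 135,859.72 → $135,850; Receiving 6,367.38 → $6,350.
Totals: Finishing $47,800 + $47,000 = $94,800; Quality Lab $47,800 + $74,150 = $121,950; Machining $47,800 + $146,650 = $194,450; Logistics $47,800 + $123,050 = $170,850; Warehouse $47,800 + $135,850 = $183,650; Receiving $47,800 + $6,350 = $54,150.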